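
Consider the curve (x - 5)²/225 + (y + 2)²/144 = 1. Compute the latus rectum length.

96/5

Center (5, -2). The larger denominator 225 sits under the x-term, so the major axis is horizontal; a² = 225, b² = 144.
Latus rectum length = 2b²/a = 2·144/15 = 96/5.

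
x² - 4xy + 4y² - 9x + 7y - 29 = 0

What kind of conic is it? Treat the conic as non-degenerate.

parabola

A = 1, B = -4, C = 4.
Discriminant B² − 4AC = (-4)² − 4·1·4 = 0.
B² − 4AC = 0 ⇒ parabola.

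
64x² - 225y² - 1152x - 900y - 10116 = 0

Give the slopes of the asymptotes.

8/15 and -8/15

Collect terms: 64(x² - 18x) -225(y² + 4y) = 10116
Complete the square in x and y: 64(x - 9)² -225(y + 2)² = 10116 + 5184 - 900 = 14400
Dividing both sides by 14400: (x - 9)²/225 - (y + 2)²/64 = 1
Hyperbola, center (9, -2), transverse axis horizontal; a² = 225, b² = 64.
For a horizontal hyperbola the asymptotes have slope ±b/a.
Here that is ±8/15.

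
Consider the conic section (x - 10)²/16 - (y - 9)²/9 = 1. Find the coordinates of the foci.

Center (10, 9). The positive term is the x-term, so the transverse axis is horizontal; a² = 16, b² = 9.
c² = a² + b² = 16 + 9 = 25, so c = 5.
Foci lie on the horizontal axis through the center: (h ± c, k).

(5, 9) and (15, 9)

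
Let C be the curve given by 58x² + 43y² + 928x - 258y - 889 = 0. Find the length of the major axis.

Collect terms: 58(x² + 16x) + 43(y² - 6y) = 889
Complete the square in x and y: 58(x + 8)² + 43(y - 3)² = 889 + 3712 + 387 = 4988
Dividing both sides by 4988: (x + 8)²/86 + (y - 3)²/116 = 1
Ellipse, center (-8, 3), major axis vertical; a² = 116, b² = 86.
a² = 116 so a = 2√29; the major axis has length 2a = 4√29.

4√29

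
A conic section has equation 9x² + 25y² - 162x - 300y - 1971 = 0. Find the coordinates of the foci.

(-7, 6) and (25, 6)

Rearranging, 9(x² - 18x) + 25(y² - 12y) = 1971.
Complete the square: 9(x - 9)² + 25(y - 6)² = 1971 + 729 + 900 = 3600
Divide through by 3600 to get (x - 9)²/400 + (y - 6)²/144 = 1.
Ellipse, center (9, 6), major axis horizontal; a² = 400, b² = 144.
c² = a² - b² = 400 - 144 = 256, so c = 16.
Foci lie on the horizontal axis through the center: (h ± c, k).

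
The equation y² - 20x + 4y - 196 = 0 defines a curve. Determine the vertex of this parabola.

(-10, -2)

Only y is squared. Complete the square in y: (y + 2)² = 20(x + 10).
Vertex (-10, -2); 4p = 20 so p = 5. Opens right.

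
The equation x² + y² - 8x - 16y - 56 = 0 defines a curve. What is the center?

Group: (x² - 8x) + (y² - 16y) = 56
Completing the square gives (x - 4)² + (y - 8)² = 56 + 16 + 64 = 136.
So (x - 4)² + (y - 8)² = 136.
Circle centered at (4, 8) with r² = 136.

(4, 8)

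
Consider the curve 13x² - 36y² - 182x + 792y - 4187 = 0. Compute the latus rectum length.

13/3

13(x² - 14x) -36(y² - 22y) = 4187
13(x - 7)² -36(y - 11)² = 4187 + 637 - 4356 = 468
Divide through by 468 to get (x - 7)²/36 - (y - 11)²/13 = 1.
Hyperbola, center (7, 11), transverse axis horizontal; a² = 36, b² = 13.
Latus rectum length = 2b²/a = 2·13/6 = 13/3.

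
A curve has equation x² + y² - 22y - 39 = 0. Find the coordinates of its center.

(0, 11)

Group the x- and y-terms: 1x² + (y² - 22y) = 39
Completing the square gives x² + (y - 11)² = 39 + 0 + 121 = 160.
So x² + (y - 11)² = 160.
Circle centered at (0, 11) with r² = 160.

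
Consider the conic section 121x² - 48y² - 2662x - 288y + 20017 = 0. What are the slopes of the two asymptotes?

11√3/12 and -11√3/12

Rearranging, 121(x² - 22x) -48(y² + 6y) = -20017.
Complete the square: 121(x - 11)² -48(y + 3)² = -20017 + 14641 - 432 = -5808
Dividing both sides by -5808: (y + 3)²/121 - (x - 11)²/48 = 1
Hyperbola, center (11, -3), transverse axis vertical; a² = 121, b² = 48.
For a vertical hyperbola the asymptotes have slope ±a/b.
Here that is ±11/4√3 = ±11√3/12.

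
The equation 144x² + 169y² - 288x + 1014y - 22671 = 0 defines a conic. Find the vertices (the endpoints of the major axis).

Group the x- and y-terms: 144(x² - 2x) + 169(y² + 6y) = 22671
Complete the square: 144(x - 1)² + 169(y + 3)² = 22671 + 144 + 1521 = 24336
Divide by 24336: (x - 1)²/169 + (y + 3)²/144 = 1
Ellipse, center (1, -3), major axis horizontal; a² = 169, b² = 144.
a = 13. Vertices at (h ± a, k).

(-12, -3) and (14, -3)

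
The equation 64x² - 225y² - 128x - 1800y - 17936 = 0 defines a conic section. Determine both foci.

Group the x- and y-terms: 64(x² - 2x) -225(y² + 8y) = 17936
64(x - 1)² -225(y + 4)² = 17936 + 64 - 3600 = 14400
Divide by 14400: (x - 1)²/225 - (y + 4)²/64 = 1
Hyperbola, center (1, -4), transverse axis horizontal; a² = 225, b² = 64.
c² = a² + b² = 225 + 64 = 289, so c = 17.
Foci lie on the horizontal axis through the center: (h ± c, k).

(-16, -4) and (18, -4)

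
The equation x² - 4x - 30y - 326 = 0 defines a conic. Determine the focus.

(2, -7/2)

Only x is squared. Complete the square in x: (x - 2)² = 30(y + 11).
Vertex (2, -11); 4p = 30 so p = 15/2. Opens up.
Focus is p units from the vertex along the axis: (h, k + p).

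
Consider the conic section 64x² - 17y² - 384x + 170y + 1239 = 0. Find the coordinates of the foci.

64(x² - 6x) -17(y² - 10y) = -1239
Completing the square gives 64(x - 3)² -17(y - 5)² = -1239 + 576 - 425 = -1088.
Divide through by -1088 to get (y - 5)²/64 - (x - 3)²/17 = 1.
Hyperbola, center (3, 5), transverse axis vertical; a² = 64, b² = 17.
c² = a² + b² = 64 + 17 = 81, so c = 9.
Foci lie on the vertical axis through the center: (h, k ± c).

(3, -4) and (3, 14)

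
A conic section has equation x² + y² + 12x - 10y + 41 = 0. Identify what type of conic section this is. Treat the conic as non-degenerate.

circle

No xy term. Coefficients of x² and y² are A = 1, C = 1.
A = C (same sign) ⇒ circle.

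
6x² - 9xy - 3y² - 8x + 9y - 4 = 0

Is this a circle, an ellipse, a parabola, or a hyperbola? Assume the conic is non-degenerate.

A = 6, B = -9, C = -3.
Discriminant B² − 4AC = (-9)² − 4·6·(-3) = 153.
B² − 4AC > 0 ⇒ hyperbola.

hyperbola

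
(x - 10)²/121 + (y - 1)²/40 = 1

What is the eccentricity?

e = 9/11

Center (10, 1). The larger denominator 121 sits under the x-term, so the major axis is horizontal; a² = 121, b² = 40.
c² = a² - b² = 81, so c = 9.
e = c/a = 9/11.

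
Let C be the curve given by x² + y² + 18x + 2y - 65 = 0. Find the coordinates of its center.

(-9, -1)

Collect terms: (x² + 18x) + (y² + 2y) = 65
Complete the square in x and y: (x + 9)² + (y + 1)² = 65 + 81 + 1 = 147
So (x + 9)² + (y + 1)² = 147.
Circle centered at (-9, -1) with r² = 147.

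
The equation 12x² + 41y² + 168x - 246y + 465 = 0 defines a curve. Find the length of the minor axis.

Rearranging, 12(x² + 14x) + 41(y² - 6y) = -465.
12(x + 7)² + 41(y - 3)² = -465 + 588 + 369 = 492
Divide through by 492 to get (x + 7)²/41 + (y - 3)²/12 = 1.
Ellipse, center (-7, 3), major axis horizontal; a² = 41, b² = 12.
b² = 12 so b = 2√3; the minor axis has length 2b = 4√3.

4√3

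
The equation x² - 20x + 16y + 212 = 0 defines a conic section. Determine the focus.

(10, -11)

Only x is squared. Complete the square in x: (x - 10)² = -16(y + 7).
Vertex (10, -7); 4p = -16 so p = -4. Opens down.
Focus is p units from the vertex along the axis: (h, k + p).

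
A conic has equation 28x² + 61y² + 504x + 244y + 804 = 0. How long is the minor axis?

Group: 28(x² + 18x) + 61(y² + 4y) = -804
28(x + 9)² + 61(y + 2)² = -804 + 2268 + 244 = 1708
Dividing both sides by 1708: (x + 9)²/61 + (y + 2)²/28 = 1
Ellipse, center (-9, -2), major axis horizontal; a² = 61, b² = 28.
b² = 28 so b = 2√7; the minor axis has length 2b = 4√7.

4√7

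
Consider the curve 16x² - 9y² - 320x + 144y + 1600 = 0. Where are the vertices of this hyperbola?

Group: 16(x² - 20x) -9(y² - 16y) = -1600
Complete the square in x and y: 16(x - 10)² -9(y - 8)² = -1600 + 1600 - 576 = -576
Divide by -576: (y - 8)²/64 - (x - 10)²/36 = 1
Hyperbola, center (10, 8), transverse axis vertical; a² = 64, b² = 36.
a = 8. Vertices at (h, k ± a).

(10, 0) and (10, 16)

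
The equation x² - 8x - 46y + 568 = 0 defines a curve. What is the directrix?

Only x is squared. Complete the square in x: (x - 4)² = 46(y - 12).
Vertex (4, 12); 4p = 46 so p = 23/2. Opens up.
Directrix is the horizontal line y = k − p = 12 − (23/2) = 1/2.

y = 1/2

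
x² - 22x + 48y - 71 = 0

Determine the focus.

(11, -8)

Only x is squared. Complete the square in x: (x - 11)² = -48(y - 4).
Vertex (11, 4); 4p = -48 so p = -12. Opens down.
Focus is p units from the vertex along the axis: (h, k + p).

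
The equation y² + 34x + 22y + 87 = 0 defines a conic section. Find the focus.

Only y is squared. Complete the square in y: (y + 11)² = -34(x - 1).
Vertex (1, -11); 4p = -34 so p = -17/2. Opens left.
Focus is p units from the vertex along the axis: (h + p, k).

(-15/2, -11)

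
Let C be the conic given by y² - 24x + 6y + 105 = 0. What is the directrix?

x = -2

Only y is squared. Complete the square in y: (y + 3)² = 24(x - 4).
Vertex (4, -3); 4p = 24 so p = 6. Opens right.
Directrix is the vertical line x = h − p = 4 − (6) = -2.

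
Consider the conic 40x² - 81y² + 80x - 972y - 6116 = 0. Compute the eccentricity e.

e = 11/9

Collect terms: 40(x² + 2x) -81(y² + 12y) = 6116
Complete the square in x and y: 40(x + 1)² -81(y + 6)² = 6116 + 40 - 2916 = 3240
Divide by 3240: (x + 1)²/81 - (y + 6)²/40 = 1
Hyperbola, center (-1, -6), transverse axis horizontal; a² = 81, b² = 40.
c² = a² + b² = 121, so c = 11.
e = c/a = 11/9.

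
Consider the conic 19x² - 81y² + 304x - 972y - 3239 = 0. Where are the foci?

(-18, -6) and (2, -6)

19(x² + 16x) -81(y² + 12y) = 3239
19(x + 8)² -81(y + 6)² = 3239 + 1216 - 2916 = 1539
Divide by 1539: (x + 8)²/81 - (y + 6)²/19 = 1
Hyperbola, center (-8, -6), transverse axis horizontal; a² = 81, b² = 19.
c² = a² + b² = 81 + 19 = 100, so c = 10.
Foci lie on the horizontal axis through the center: (h ± c, k).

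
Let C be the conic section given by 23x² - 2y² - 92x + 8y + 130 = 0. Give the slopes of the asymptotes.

23(x² - 4x) -2(y² - 4y) = -130
Completing the square gives 23(x - 2)² -2(y - 2)² = -130 + 92 - 8 = -46.
Dividing both sides by -46: (y - 2)²/23 - (x - 2)²/2 = 1
Hyperbola, center (2, 2), transverse axis vertical; a² = 23, b² = 2.
For a vertical hyperbola the asymptotes have slope ±a/b.
Here that is ±√23/√2 = ±√46/2.

√46/2 and -√46/2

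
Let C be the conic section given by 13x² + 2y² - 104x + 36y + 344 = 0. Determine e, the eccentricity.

13(x² - 8x) + 2(y² + 18y) = -344
Complete the square in x and y: 13(x - 4)² + 2(y + 9)² = -344 + 208 + 162 = 26
Dividing both sides by 26: (x - 4)²/2 + (y + 9)²/13 = 1
Ellipse, center (4, -9), major axis vertical; a² = 13, b² = 2.
c² = a² - b² = 11, so c = √11.
e = c/a = √11/√13 = √143/13.

e = √143/13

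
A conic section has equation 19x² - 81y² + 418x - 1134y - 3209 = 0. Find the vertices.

Rearranging, 19(x² + 22x) -81(y² + 14y) = 3209.
Completing the square gives 19(x + 11)² -81(y + 7)² = 3209 + 2299 - 3969 = 1539.
Dividing both sides by 1539: (x + 11)²/81 - (y + 7)²/19 = 1
Hyperbola, center (-11, -7), transverse axis horizontal; a² = 81, b² = 19.
a = 9. Vertices at (h ± a, k).

(-20, -7) and (-2, -7)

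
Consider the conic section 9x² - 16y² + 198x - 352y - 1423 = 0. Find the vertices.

Collect terms: 9(x² + 22x) -16(y² + 22y) = 1423
Complete the square in x and y: 9(x + 11)² -16(y + 11)² = 1423 + 1089 - 1936 = 576
Dividing both sides by 576: (x + 11)²/64 - (y + 11)²/36 = 1
Hyperbola, center (-11, -11), transverse axis horizontal; a² = 64, b² = 36.
a = 8. Vertices at (h ± a, k).

(-19, -11) and (-3, -11)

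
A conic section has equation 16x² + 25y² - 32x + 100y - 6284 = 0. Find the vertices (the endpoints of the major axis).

(-19, -2) and (21, -2)

Collect terms: 16(x² - 2x) + 25(y² + 4y) = 6284
16(x - 1)² + 25(y + 2)² = 6284 + 16 + 100 = 6400
Divide through by 6400 to get (x - 1)²/400 + (y + 2)²/256 = 1.
Ellipse, center (1, -2), major axis horizontal; a² = 400, b² = 256.
a = 20. Vertices at (h ± a, k).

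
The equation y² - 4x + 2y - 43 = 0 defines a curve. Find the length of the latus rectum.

Only y is squared. Complete the square in y: (y + 1)² = 4(x + 11).
Vertex (-11, -1); 4p = 4 so p = 1. Opens right.
Latus rectum length = |4p| = 4.

4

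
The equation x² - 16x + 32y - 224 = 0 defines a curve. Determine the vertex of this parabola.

Only x is squared. Complete the square in x: (x - 8)² = -32(y - 9).
Vertex (8, 9); 4p = -32 so p = -8. Opens down.

(8, 9)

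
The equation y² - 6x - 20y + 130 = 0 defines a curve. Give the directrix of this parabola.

x = 7/2

Only y is squared. Complete the square in y: (y - 10)² = 6(x - 5).
Vertex (5, 10); 4p = 6 so p = 3/2. Opens right.
Directrix is the vertical line x = h − p = 5 − (3/2) = 7/2.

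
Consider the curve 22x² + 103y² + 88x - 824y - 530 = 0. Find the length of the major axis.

2√103

22(x² + 4x) + 103(y² - 8y) = 530
Complete the square in x and y: 22(x + 2)² + 103(y - 4)² = 530 + 88 + 1648 = 2266
Dividing both sides by 2266: (x + 2)²/103 + (y - 4)²/22 = 1
Ellipse, center (-2, 4), major axis horizontal; a² = 103, b² = 22.
a² = 103 so a = √103; the major axis has length 2a = 2√103.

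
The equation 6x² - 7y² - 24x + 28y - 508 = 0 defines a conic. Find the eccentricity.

e = √91/7

Group the x- and y-terms: 6(x² - 4x) -7(y² - 4y) = 508
Complete the square: 6(x - 2)² -7(y - 2)² = 508 + 24 - 28 = 504
Dividing both sides by 504: (x - 2)²/84 - (y - 2)²/72 = 1
Hyperbola, center (2, 2), transverse axis horizontal; a² = 84, b² = 72.
c² = a² + b² = 156, so c = 2√39.
e = c/a = 2√39/2√21 = √91/7.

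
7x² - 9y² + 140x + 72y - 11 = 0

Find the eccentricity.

Group: 7(x² + 20x) -9(y² - 8y) = 11
Completing the square gives 7(x + 10)² -9(y - 4)² = 11 + 700 - 144 = 567.
Dividing both sides by 567: (x + 10)²/81 - (y - 4)²/63 = 1
Hyperbola, center (-10, 4), transverse axis horizontal; a² = 81, b² = 63.
c² = a² + b² = 144, so c = 12.
e = c/a = 12/9 = 4/3.

e = 4/3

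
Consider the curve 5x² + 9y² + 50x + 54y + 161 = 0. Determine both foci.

(-7, -3) and (-3, -3)

Group: 5(x² + 10x) + 9(y² + 6y) = -161
5(x + 5)² + 9(y + 3)² = -161 + 125 + 81 = 45
Divide by 45: (x + 5)²/9 + (y + 3)²/5 = 1
Ellipse, center (-5, -3), major axis horizontal; a² = 9, b² = 5.
c² = a² - b² = 9 - 5 = 4, so c = 2.
Foci lie on the horizontal axis through the center: (h ± c, k).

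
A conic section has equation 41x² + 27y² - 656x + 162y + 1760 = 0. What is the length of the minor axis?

Rearranging, 41(x² - 16x) + 27(y² + 6y) = -1760.
Complete the square in x and y: 41(x - 8)² + 27(y + 3)² = -1760 + 2624 + 243 = 1107
Divide through by 1107 to get (x - 8)²/27 + (y + 3)²/41 = 1.
Ellipse, center (8, -3), major axis vertical; a² = 41, b² = 27.
b² = 27 so b = 3√3; the minor axis has length 2b = 6√3.

6√3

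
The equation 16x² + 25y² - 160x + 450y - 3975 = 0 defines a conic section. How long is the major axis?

Rearranging, 16(x² - 10x) + 25(y² + 18y) = 3975.
Complete the square: 16(x - 5)² + 25(y + 9)² = 3975 + 400 + 2025 = 6400
Dividing both sides by 6400: (x - 5)²/400 + (y + 9)²/256 = 1
Ellipse, center (5, -9), major axis horizontal; a² = 400, b² = 256.
a² = 400 so a = 20; the major axis has length 2a = 40.

40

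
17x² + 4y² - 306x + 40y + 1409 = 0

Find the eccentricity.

Group the x- and y-terms: 17(x² - 18x) + 4(y² + 10y) = -1409
Completing the square gives 17(x - 9)² + 4(y + 5)² = -1409 + 1377 + 100 = 68.
Dividing both sides by 68: (x - 9)²/4 + (y + 5)²/17 = 1
Ellipse, center (9, -5), major axis vertical; a² = 17, b² = 4.
c² = a² - b² = 13, so c = √13.
e = c/a = √13/√17 = √221/17.

e = √221/17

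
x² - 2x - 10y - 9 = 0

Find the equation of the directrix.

y = -7/2

Only x is squared. Complete the square in x: (x - 1)² = 10(y + 1).
Vertex (1, -1); 4p = 10 so p = 5/2. Opens up.
Directrix is the horizontal line y = k − p = -1 − (5/2) = -7/2.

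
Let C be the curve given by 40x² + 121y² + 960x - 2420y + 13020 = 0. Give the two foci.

(-21, 10) and (-3, 10)

Group: 40(x² + 24x) + 121(y² - 20y) = -13020
40(x + 12)² + 121(y - 10)² = -13020 + 5760 + 12100 = 4840
Divide by 4840: (x + 12)²/121 + (y - 10)²/40 = 1
Ellipse, center (-12, 10), major axis horizontal; a² = 121, b² = 40.
c² = a² - b² = 121 - 40 = 81, so c = 9.
Foci lie on the horizontal axis through the center: (h ± c, k).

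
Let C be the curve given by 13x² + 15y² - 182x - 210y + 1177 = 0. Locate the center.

(7, 7)

Collect terms: 13(x² - 14x) + 15(y² - 14y) = -1177
Complete the square in x and y: 13(x - 7)² + 15(y - 7)² = -1177 + 637 + 735 = 195
Divide through by 195 to get (x - 7)²/15 + (y - 7)²/13 = 1.
Ellipse with center (7, 7).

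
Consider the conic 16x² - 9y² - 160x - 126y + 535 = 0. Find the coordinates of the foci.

(5, -17) and (5, 3)

Group the x- and y-terms: 16(x² - 10x) -9(y² + 14y) = -535
Complete the square: 16(x - 5)² -9(y + 7)² = -535 + 400 - 441 = -576
Divide through by -576 to get (y + 7)²/64 - (x - 5)²/36 = 1.
Hyperbola, center (5, -7), transverse axis vertical; a² = 64, b² = 36.
c² = a² + b² = 64 + 36 = 100, so c = 10.
Foci lie on the vertical axis through the center: (h, k ± c).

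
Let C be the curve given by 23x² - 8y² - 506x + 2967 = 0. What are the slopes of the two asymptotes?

√46/4 and -√46/4

Group the x- and y-terms: 23(x² - 22x) -8y² = -2967
Completing the square gives 23(x - 11)² -8y² = -2967 + 2783 + 0 = -184.
Divide through by -184 to get y²/23 - (x - 11)²/8 = 1.
Hyperbola, center (11, 0), transverse axis vertical; a² = 23, b² = 8.
For a vertical hyperbola the asymptotes have slope ±a/b.
Here that is ±√23/2√2 = ±√46/4.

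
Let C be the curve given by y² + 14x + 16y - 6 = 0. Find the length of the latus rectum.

Only y is squared. Complete the square in y: (y + 8)² = -14(x - 5).
Vertex (5, -8); 4p = -14 so p = -7/2. Opens left.
Latus rectum length = |4p| = 14.

14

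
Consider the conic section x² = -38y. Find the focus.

(0, -19/2)

Vertex (0, 0); 4p = -38 so p = -19/2. Opens down.
Focus is p units from the vertex along the axis: (h, k + p).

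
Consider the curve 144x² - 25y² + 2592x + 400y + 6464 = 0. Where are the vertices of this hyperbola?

(-14, 8) and (-4, 8)

Group the x- and y-terms: 144(x² + 18x) -25(y² - 16y) = -6464
Complete the square in x and y: 144(x + 9)² -25(y - 8)² = -6464 + 11664 - 1600 = 3600
Dividing both sides by 3600: (x + 9)²/25 - (y - 8)²/144 = 1
Hyperbola, center (-9, 8), transverse axis horizontal; a² = 25, b² = 144.
a = 5. Vertices at (h ± a, k).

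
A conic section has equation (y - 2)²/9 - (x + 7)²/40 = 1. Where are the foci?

Center (-7, 2). The positive term is the y-term, so the transverse axis is vertical; a² = 9, b² = 40.
c² = a² + b² = 9 + 40 = 49, so c = 7.
Foci lie on the vertical axis through the center: (h, k ± c).

(-7, -5) and (-7, 9)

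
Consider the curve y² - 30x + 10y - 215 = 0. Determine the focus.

(-1/2, -5)

Only y is squared. Complete the square in y: (y + 5)² = 30(x + 8).
Vertex (-8, -5); 4p = 30 so p = 15/2. Opens right.
Focus is p units from the vertex along the axis: (h + p, k).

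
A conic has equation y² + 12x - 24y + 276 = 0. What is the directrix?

x = -8

Only y is squared. Complete the square in y: (y - 12)² = -12(x + 11).
Vertex (-11, 12); 4p = -12 so p = -3. Opens left.
Directrix is the vertical line x = h − p = -11 − (-3) = -8.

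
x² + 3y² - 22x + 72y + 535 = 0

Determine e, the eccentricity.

Collect terms: (x² - 22x) + 3(y² + 24y) = -535
Complete the square: (x - 11)² + 3(y + 12)² = -535 + 121 + 432 = 18
Dividing both sides by 18: (x - 11)²/18 + (y + 12)²/6 = 1
Ellipse, center (11, -12), major axis horizontal; a² = 18, b² = 6.
c² = a² - b² = 12, so c = 2√3.
e = c/a = 2√3/3√2 = √6/3.

e = √6/3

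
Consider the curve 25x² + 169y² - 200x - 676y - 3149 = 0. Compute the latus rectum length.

Group the x- and y-terms: 25(x² - 8x) + 169(y² - 4y) = 3149
25(x - 4)² + 169(y - 2)² = 3149 + 400 + 676 = 4225
Divide by 4225: (x - 4)²/169 + (y - 2)²/25 = 1
Ellipse, center (4, 2), major axis horizontal; a² = 169, b² = 25.
Latus rectum length = 2b²/a = 2·25/13 = 50/13.

50/13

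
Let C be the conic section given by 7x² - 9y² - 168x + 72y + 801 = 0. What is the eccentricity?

e = 4/3

7(x² - 24x) -9(y² - 8y) = -801
Complete the square: 7(x - 12)² -9(y - 4)² = -801 + 1008 - 144 = 63
Divide through by 63 to get (x - 12)²/9 - (y - 4)²/7 = 1.
Hyperbola, center (12, 4), transverse axis horizontal; a² = 9, b² = 7.
c² = a² + b² = 16, so c = 4.
e = c/a = 4/3.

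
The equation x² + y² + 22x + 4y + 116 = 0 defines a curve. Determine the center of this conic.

Group the x- and y-terms: (x² + 22x) + (y² + 4y) = -116
(x + 11)² + (y + 2)² = -116 + 121 + 4 = 9
So (x + 11)² + (y + 2)² = 9.
Circle centered at (-11, -2) with r² = 9.

(-11, -2)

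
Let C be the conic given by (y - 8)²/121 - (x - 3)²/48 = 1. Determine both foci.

(3, -5) and (3, 21)

Center (3, 8). The positive term is the y-term, so the transverse axis is vertical; a² = 121, b² = 48.
c² = a² + b² = 121 + 48 = 169, so c = 13.
Foci lie on the vertical axis through the center: (h, k ± c).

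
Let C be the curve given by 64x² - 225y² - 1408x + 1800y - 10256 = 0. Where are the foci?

Group the x- and y-terms: 64(x² - 22x) -225(y² - 8y) = 10256
64(x - 11)² -225(y - 4)² = 10256 + 7744 - 3600 = 14400
Divide by 14400: (x - 11)²/225 - (y - 4)²/64 = 1
Hyperbola, center (11, 4), transverse axis horizontal; a² = 225, b² = 64.
c² = a² + b² = 225 + 64 = 289, so c = 17.
Foci lie on the horizontal axis through the center: (h ± c, k).

(-6, 4) and (28, 4)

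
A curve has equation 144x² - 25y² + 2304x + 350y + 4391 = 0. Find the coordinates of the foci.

(-21, 7) and (5, 7)

Group: 144(x² + 16x) -25(y² - 14y) = -4391
Complete the square in x and y: 144(x + 8)² -25(y - 7)² = -4391 + 9216 - 1225 = 3600
Divide by 3600: (x + 8)²/25 - (y - 7)²/144 = 1
Hyperbola, center (-8, 7), transverse axis horizontal; a² = 25, b² = 144.
c² = a² + b² = 25 + 144 = 169, so c = 13.
Foci lie on the horizontal axis through the center: (h ± c, k).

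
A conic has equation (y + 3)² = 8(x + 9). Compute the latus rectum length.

8

Vertex (-9, -3); 4p = 8 so p = 2. Opens right.
Latus rectum length = |4p| = 8.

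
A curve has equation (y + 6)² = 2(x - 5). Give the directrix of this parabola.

Vertex (5, -6); 4p = 2 so p = 1/2. Opens right.
Directrix is the vertical line x = h − p = 5 − (1/2) = 9/2.

x = 9/2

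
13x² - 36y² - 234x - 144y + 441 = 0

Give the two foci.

(2, -2) and (16, -2)

13(x² - 18x) -36(y² + 4y) = -441
Complete the square in x and y: 13(x - 9)² -36(y + 2)² = -441 + 1053 - 144 = 468
Divide through by 468 to get (x - 9)²/36 - (y + 2)²/13 = 1.
Hyperbola, center (9, -2), transverse axis horizontal; a² = 36, b² = 13.
c² = a² + b² = 36 + 13 = 49, so c = 7.
Foci lie on the horizontal axis through the center: (h ± c, k).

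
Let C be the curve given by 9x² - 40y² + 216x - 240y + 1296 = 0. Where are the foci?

Collect terms: 9(x² + 24x) -40(y² + 6y) = -1296
9(x + 12)² -40(y + 3)² = -1296 + 1296 - 360 = -360
Dividing both sides by -360: (y + 3)²/9 - (x + 12)²/40 = 1
Hyperbola, center (-12, -3), transverse axis vertical; a² = 9, b² = 40.
c² = a² + b² = 9 + 40 = 49, so c = 7.
Foci lie on the vertical axis through the center: (h, k ± c).

(-12, -10) and (-12, 4)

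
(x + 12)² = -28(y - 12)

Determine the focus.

Vertex (-12, 12); 4p = -28 so p = -7. Opens down.
Focus is p units from the vertex along the axis: (h, k + p).

(-12, 5)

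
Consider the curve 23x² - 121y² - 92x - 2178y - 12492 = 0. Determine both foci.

Group the x- and y-terms: 23(x² - 4x) -121(y² + 18y) = 12492
Complete the square in x and y: 23(x - 2)² -121(y + 9)² = 12492 + 92 - 9801 = 2783
Divide by 2783: (x - 2)²/121 - (y + 9)²/23 = 1
Hyperbola, center (2, -9), transverse axis horizontal; a² = 121, b² = 23.
c² = a² + b² = 121 + 23 = 144, so c = 12.
Foci lie on the horizontal axis through the center: (h ± c, k).

(-10, -9) and (14, -9)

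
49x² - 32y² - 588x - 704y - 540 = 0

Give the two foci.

Group the x- and y-terms: 49(x² - 12x) -32(y² + 22y) = 540
Complete the square: 49(x - 6)² -32(y + 11)² = 540 + 1764 - 3872 = -1568
Divide by -1568: (y + 11)²/49 - (x - 6)²/32 = 1
Hyperbola, center (6, -11), transverse axis vertical; a² = 49, b² = 32.
c² = a² + b² = 49 + 32 = 81, so c = 9.
Foci lie on the vertical axis through the center: (h, k ± c).

(6, -20) and (6, -2)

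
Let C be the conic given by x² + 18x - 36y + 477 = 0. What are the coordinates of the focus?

(-9, 20)

Only x is squared. Complete the square in x: (x + 9)² = 36(y - 11).
Vertex (-9, 11); 4p = 36 so p = 9. Opens up.
Focus is p units from the vertex along the axis: (h, k + p).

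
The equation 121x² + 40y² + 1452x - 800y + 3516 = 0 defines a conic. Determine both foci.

Group the x- and y-terms: 121(x² + 12x) + 40(y² - 20y) = -3516
121(x + 6)² + 40(y - 10)² = -3516 + 4356 + 4000 = 4840
Dividing both sides by 4840: (x + 6)²/40 + (y - 10)²/121 = 1
Ellipse, center (-6, 10), major axis vertical; a² = 121, b² = 40.
c² = a² - b² = 121 - 40 = 81, so c = 9.
Foci lie on the vertical axis through the center: (h, k ± c).

(-6, 1) and (-6, 19)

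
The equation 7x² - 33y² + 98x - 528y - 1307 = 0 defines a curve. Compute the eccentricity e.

Rearranging, 7(x² + 14x) -33(y² + 16y) = 1307.
Completing the square gives 7(x + 7)² -33(y + 8)² = 1307 + 343 - 2112 = -462.
Divide by -462: (y + 8)²/14 - (x + 7)²/66 = 1
Hyperbola, center (-7, -8), transverse axis vertical; a² = 14, b² = 66.
c² = a² + b² = 80, so c = 4√5.
e = c/a = 4√5/√14 = 2√70/7.

e = 2√70/7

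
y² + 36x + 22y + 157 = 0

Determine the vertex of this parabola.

(-1, -11)

Only y is squared. Complete the square in y: (y + 11)² = -36(x + 1).
Vertex (-1, -11); 4p = -36 so p = -9. Opens left.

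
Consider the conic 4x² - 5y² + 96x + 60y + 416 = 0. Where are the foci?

(-12, 3) and (-12, 9)

Rearranging, 4(x² + 24x) -5(y² - 12y) = -416.
4(x + 12)² -5(y - 6)² = -416 + 576 - 180 = -20
Divide through by -20 to get (y - 6)²/4 - (x + 12)²/5 = 1.
Hyperbola, center (-12, 6), transverse axis vertical; a² = 4, b² = 5.
c² = a² + b² = 4 + 5 = 9, so c = 3.
Foci lie on the vertical axis through the center: (h, k ± c).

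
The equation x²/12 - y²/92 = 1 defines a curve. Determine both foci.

(0 - 2√26, 0) and (0 + 2√26, 0)

Center (0, 0). The positive term is the x-term, so the transverse axis is horizontal; a² = 12, b² = 92.
c² = a² + b² = 12 + 92 = 104, so c = 2√26.
Foci lie on the horizontal axis through the center: (h ± c, k).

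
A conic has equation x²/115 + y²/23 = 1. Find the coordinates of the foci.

Center (0, 0). The larger denominator 115 sits under the x-term, so the major axis is horizontal; a² = 115, b² = 23.
c² = a² - b² = 115 - 23 = 92, so c = 2√23.
Foci lie on the horizontal axis through the center: (h ± c, k).

(0 - 2√23, 0) and (0 + 2√23, 0)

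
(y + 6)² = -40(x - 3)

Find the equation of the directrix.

Vertex (3, -6); 4p = -40 so p = -10. Opens left.
Directrix is the vertical line x = h − p = 3 − (-10) = 13.

x = 13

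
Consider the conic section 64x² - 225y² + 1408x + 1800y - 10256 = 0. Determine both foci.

(-28, 4) and (6, 4)

Rearranging, 64(x² + 22x) -225(y² - 8y) = 10256.
Complete the square: 64(x + 11)² -225(y - 4)² = 10256 + 7744 - 3600 = 14400
Divide by 14400: (x + 11)²/225 - (y - 4)²/64 = 1
Hyperbola, center (-11, 4), transverse axis horizontal; a² = 225, b² = 64.
c² = a² + b² = 225 + 64 = 289, so c = 17.
Foci lie on the horizontal axis through the center: (h ± c, k).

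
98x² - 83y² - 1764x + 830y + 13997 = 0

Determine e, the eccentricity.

Collect terms: 98(x² - 18x) -83(y² - 10y) = -13997
Complete the square: 98(x - 9)² -83(y - 5)² = -13997 + 7938 - 2075 = -8134
Divide through by -8134 to get (y - 5)²/98 - (x - 9)²/83 = 1.
Hyperbola, center (9, 5), transverse axis vertical; a² = 98, b² = 83.
c² = a² + b² = 181, so c = √181.
e = c/a = √181/7√2 = √362/14.

e = √362/14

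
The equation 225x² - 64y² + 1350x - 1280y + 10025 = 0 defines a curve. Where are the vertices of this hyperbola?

(-3, -25) and (-3, 5)

225(x² + 6x) -64(y² + 20y) = -10025
Complete the square: 225(x + 3)² -64(y + 10)² = -10025 + 2025 - 6400 = -14400
Divide by -14400: (y + 10)²/225 - (x + 3)²/64 = 1
Hyperbola, center (-3, -10), transverse axis vertical; a² = 225, b² = 64.
a = 15. Vertices at (h, k ± a).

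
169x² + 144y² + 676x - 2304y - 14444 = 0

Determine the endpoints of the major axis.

(-2, -5) and (-2, 21)

169(x² + 4x) + 144(y² - 16y) = 14444
169(x + 2)² + 144(y - 8)² = 14444 + 676 + 9216 = 24336
Divide through by 24336 to get (x + 2)²/144 + (y - 8)²/169 = 1.
Ellipse, center (-2, 8), major axis vertical; a² = 169, b² = 144.
a = 13. Vertices at (h, k ± a).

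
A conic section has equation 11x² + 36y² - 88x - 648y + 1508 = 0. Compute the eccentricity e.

11(x² - 8x) + 36(y² - 18y) = -1508
11(x - 4)² + 36(y - 9)² = -1508 + 176 + 2916 = 1584
Divide by 1584: (x - 4)²/144 + (y - 9)²/44 = 1
Ellipse, center (4, 9), major axis horizontal; a² = 144, b² = 44.
c² = a² - b² = 100, so c = 10.
e = c/a = 10/12 = 5/6.

e = 5/6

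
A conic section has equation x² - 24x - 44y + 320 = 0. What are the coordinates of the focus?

(12, 15)

Only x is squared. Complete the square in x: (x - 12)² = 44(y - 4).
Vertex (12, 4); 4p = 44 so p = 11. Opens up.
Focus is p units from the vertex along the axis: (h, k + p).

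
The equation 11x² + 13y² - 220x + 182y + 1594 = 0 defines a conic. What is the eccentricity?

Group: 11(x² - 20x) + 13(y² + 14y) = -1594
Complete the square: 11(x - 10)² + 13(y + 7)² = -1594 + 1100 + 637 = 143
Dividing both sides by 143: (x - 10)²/13 + (y + 7)²/11 = 1
Ellipse, center (10, -7), major axis horizontal; a² = 13, b² = 11.
c² = a² - b² = 2, so c = √2.
e = c/a = √2/√13 = √26/13.

e = √26/13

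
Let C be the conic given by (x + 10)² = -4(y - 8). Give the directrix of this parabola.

y = 9

Vertex (-10, 8); 4p = -4 so p = -1. Opens down.
Directrix is the horizontal line y = k − p = 8 − (-1) = 9.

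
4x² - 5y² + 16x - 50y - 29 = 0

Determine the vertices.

(-2, -9) and (-2, -1)

Group the x- and y-terms: 4(x² + 4x) -5(y² + 10y) = 29
Complete the square: 4(x + 2)² -5(y + 5)² = 29 + 16 - 125 = -80
Divide by -80: (y + 5)²/16 - (x + 2)²/20 = 1
Hyperbola, center (-2, -5), transverse axis vertical; a² = 16, b² = 20.
a = 4. Vertices at (h, k ± a).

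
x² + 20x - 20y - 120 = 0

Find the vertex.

(-10, -11)

Only x is squared. Complete the square in x: (x + 10)² = 20(y + 11).
Vertex (-10, -11); 4p = 20 so p = 5. Opens up.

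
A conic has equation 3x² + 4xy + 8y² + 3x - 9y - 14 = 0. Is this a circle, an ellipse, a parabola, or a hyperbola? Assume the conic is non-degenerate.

ellipse

A = 3, B = 4, C = 8.
Discriminant B² − 4AC = 4² − 4·3·8 = -80.
B² − 4AC < 0 ⇒ ellipse.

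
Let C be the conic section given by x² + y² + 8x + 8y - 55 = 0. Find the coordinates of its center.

Group the x- and y-terms: (x² + 8x) + (y² + 8y) = 55
Complete the square in x and y: (x + 4)² + (y + 4)² = 55 + 16 + 16 = 87
So (x + 4)² + (y + 4)² = 87.
Circle centered at (-4, -4) with r² = 87.

(-4, -4)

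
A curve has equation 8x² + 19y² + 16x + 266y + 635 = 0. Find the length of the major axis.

2√38

Group the x- and y-terms: 8(x² + 2x) + 19(y² + 14y) = -635
8(x + 1)² + 19(y + 7)² = -635 + 8 + 931 = 304
Divide through by 304 to get (x + 1)²/38 + (y + 7)²/16 = 1.
Ellipse, center (-1, -7), major axis horizontal; a² = 38, b² = 16.
a² = 38 so a = √38; the major axis has length 2a = 2√38.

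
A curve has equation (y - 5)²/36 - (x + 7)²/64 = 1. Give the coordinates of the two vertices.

(-7, -1) and (-7, 11)

Center (-7, 5). The positive term is the y-term, so the transverse axis is vertical; a² = 36, b² = 64.
a = 6. Vertices at (h, k ± a).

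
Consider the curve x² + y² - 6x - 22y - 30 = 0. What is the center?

(3, 11)

Rearranging, (x² - 6x) + (y² - 22y) = 30.
Complete the square in x and y: (x - 3)² + (y - 11)² = 30 + 9 + 121 = 160
So (x - 3)² + (y - 11)² = 160.
Circle centered at (3, 11) with r² = 160.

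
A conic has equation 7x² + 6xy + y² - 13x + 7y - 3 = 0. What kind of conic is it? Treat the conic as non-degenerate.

A = 7, B = 6, C = 1.
Discriminant B² − 4AC = 6² − 4·7·1 = 8.
B² − 4AC > 0 ⇒ hyperbola.

hyperbola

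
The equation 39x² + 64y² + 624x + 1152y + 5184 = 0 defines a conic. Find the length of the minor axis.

Group: 39(x² + 16x) + 64(y² + 18y) = -5184
39(x + 8)² + 64(y + 9)² = -5184 + 2496 + 5184 = 2496
Dividing both sides by 2496: (x + 8)²/64 + (y + 9)²/39 = 1
Ellipse, center (-8, -9), major axis horizontal; a² = 64, b² = 39.
b² = 39 so b = √39; the minor axis has length 2b = 2√39.

2√39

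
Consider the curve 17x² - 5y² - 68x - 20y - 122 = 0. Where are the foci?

(2 - 2√11, -2) and (2 + 2√11, -2)

17(x² - 4x) -5(y² + 4y) = 122
Complete the square: 17(x - 2)² -5(y + 2)² = 122 + 68 - 20 = 170
Divide through by 170 to get (x - 2)²/10 - (y + 2)²/34 = 1.
Hyperbola, center (2, -2), transverse axis horizontal; a² = 10, b² = 34.
c² = a² + b² = 10 + 34 = 44, so c = 2√11.
Foci lie on the horizontal axis through the center: (h ± c, k).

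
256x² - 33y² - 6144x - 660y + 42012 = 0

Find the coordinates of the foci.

Group the x- and y-terms: 256(x² - 24x) -33(y² + 20y) = -42012
256(x - 12)² -33(y + 10)² = -42012 + 36864 - 3300 = -8448
Dividing both sides by -8448: (y + 10)²/256 - (x - 12)²/33 = 1
Hyperbola, center (12, -10), transverse axis vertical; a² = 256, b² = 33.
c² = a² + b² = 256 + 33 = 289, so c = 17.
Foci lie on the vertical axis through the center: (h, k ± c).

(12, -27) and (12, 7)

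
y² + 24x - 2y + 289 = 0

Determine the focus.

Only y is squared. Complete the square in y: (y - 1)² = -24(x + 12).
Vertex (-12, 1); 4p = -24 so p = -6. Opens left.
Focus is p units from the vertex along the axis: (h + p, k).

(-18, 1)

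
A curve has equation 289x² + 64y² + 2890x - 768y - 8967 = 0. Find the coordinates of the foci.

(-5, -9) and (-5, 21)

Group the x- and y-terms: 289(x² + 10x) + 64(y² - 12y) = 8967
289(x + 5)² + 64(y - 6)² = 8967 + 7225 + 2304 = 18496
Dividing both sides by 18496: (x + 5)²/64 + (y - 6)²/289 = 1
Ellipse, center (-5, 6), major axis vertical; a² = 289, b² = 64.
c² = a² - b² = 289 - 64 = 225, so c = 15.
Foci lie on the vertical axis through the center: (h, k ± c).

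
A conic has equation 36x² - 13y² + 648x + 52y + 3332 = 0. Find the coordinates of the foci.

(-9, -5) and (-9, 9)

Group the x- and y-terms: 36(x² + 18x) -13(y² - 4y) = -3332
Complete the square: 36(x + 9)² -13(y - 2)² = -3332 + 2916 - 52 = -468
Divide through by -468 to get (y - 2)²/36 - (x + 9)²/13 = 1.
Hyperbola, center (-9, 2), transverse axis vertical; a² = 36, b² = 13.
c² = a² + b² = 36 + 13 = 49, so c = 7.
Foci lie on the vertical axis through the center: (h, k ± c).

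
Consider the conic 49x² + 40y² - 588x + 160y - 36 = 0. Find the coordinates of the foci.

Rearranging, 49(x² - 12x) + 40(y² + 4y) = 36.
49(x - 6)² + 40(y + 2)² = 36 + 1764 + 160 = 1960
Divide by 1960: (x - 6)²/40 + (y + 2)²/49 = 1
Ellipse, center (6, -2), major axis vertical; a² = 49, b² = 40.
c² = a² - b² = 49 - 40 = 9, so c = 3.
Foci lie on the vertical axis through the center: (h, k ± c).

(6, -5) and (6, 1)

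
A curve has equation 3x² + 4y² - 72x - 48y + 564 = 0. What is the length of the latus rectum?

3

Group: 3(x² - 24x) + 4(y² - 12y) = -564
Completing the square gives 3(x - 12)² + 4(y - 6)² = -564 + 432 + 144 = 12.
Divide through by 12 to get (x - 12)²/4 + (y - 6)²/3 = 1.
Ellipse, center (12, 6), major axis horizontal; a² = 4, b² = 3.
Latus rectum length = 2b²/a = 2·3/2 = 3.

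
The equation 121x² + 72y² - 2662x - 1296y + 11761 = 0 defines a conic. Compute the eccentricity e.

e = 7/11

Collect terms: 121(x² - 22x) + 72(y² - 18y) = -11761
Complete the square in x and y: 121(x - 11)² + 72(y - 9)² = -11761 + 14641 + 5832 = 8712
Divide by 8712: (x - 11)²/72 + (y - 9)²/121 = 1
Ellipse, center (11, 9), major axis vertical; a² = 121, b² = 72.
c² = a² - b² = 49, so c = 7.
e = c/a = 7/11.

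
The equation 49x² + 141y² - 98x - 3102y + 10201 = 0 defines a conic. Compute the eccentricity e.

e = 2√3243/141

Group the x- and y-terms: 49(x² - 2x) + 141(y² - 22y) = -10201
Complete the square in x and y: 49(x - 1)² + 141(y - 11)² = -10201 + 49 + 17061 = 6909
Dividing both sides by 6909: (x - 1)²/141 + (y - 11)²/49 = 1
Ellipse, center (1, 11), major axis horizontal; a² = 141, b² = 49.
c² = a² - b² = 92, so c = 2√23.
e = c/a = 2√23/√141 = 2√3243/141.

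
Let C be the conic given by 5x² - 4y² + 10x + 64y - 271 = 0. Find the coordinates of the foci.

(-4, 8) and (2, 8)

Group the x- and y-terms: 5(x² + 2x) -4(y² - 16y) = 271
Complete the square: 5(x + 1)² -4(y - 8)² = 271 + 5 - 256 = 20
Divide through by 20 to get (x + 1)²/4 - (y - 8)²/5 = 1.
Hyperbola, center (-1, 8), transverse axis horizontal; a² = 4, b² = 5.
c² = a² + b² = 4 + 5 = 9, so c = 3.
Foci lie on the horizontal axis through the center: (h ± c, k).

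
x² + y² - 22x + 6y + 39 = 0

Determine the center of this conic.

Group the x- and y-terms: (x² - 22x) + (y² + 6y) = -39
(x - 11)² + (y + 3)² = -39 + 121 + 9 = 91
So (x - 11)² + (y + 3)² = 91.
Circle centered at (11, -3) with r² = 91.

(11, -3)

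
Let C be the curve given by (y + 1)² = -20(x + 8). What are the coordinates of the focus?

Vertex (-8, -1); 4p = -20 so p = -5. Opens left.
Focus is p units from the vertex along the axis: (h + p, k).

(-13, -1)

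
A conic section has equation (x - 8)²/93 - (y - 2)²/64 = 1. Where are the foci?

(8 - √157, 2) and (8 + √157, 2)

Center (8, 2). The positive term is the x-term, so the transverse axis is horizontal; a² = 93, b² = 64.
c² = a² + b² = 93 + 64 = 157, so c = √157.
Foci lie on the horizontal axis through the center: (h ± c, k).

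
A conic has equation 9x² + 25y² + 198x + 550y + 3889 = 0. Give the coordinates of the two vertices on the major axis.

9(x² + 22x) + 25(y² + 22y) = -3889
Complete the square: 9(x + 11)² + 25(y + 11)² = -3889 + 1089 + 3025 = 225
Dividing both sides by 225: (x + 11)²/25 + (y + 11)²/9 = 1
Ellipse, center (-11, -11), major axis horizontal; a² = 25, b² = 9.
a = 5. Vertices at (h ± a, k).

(-16, -11) and (-6, -11)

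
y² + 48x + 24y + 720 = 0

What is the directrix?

x = 0

Only y is squared. Complete the square in y: (y + 12)² = -48(x + 12).
Vertex (-12, -12); 4p = -48 so p = -12. Opens left.
Directrix is the vertical line x = h − p = -12 − (-12) = 0.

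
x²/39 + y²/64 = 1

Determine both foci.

(0, -5) and (0, 5)

Center (0, 0). The larger denominator 64 sits under the y-term, so the major axis is vertical; a² = 64, b² = 39.
c² = a² - b² = 64 - 39 = 25, so c = 5.
Foci lie on the vertical axis through the center: (h, k ± c).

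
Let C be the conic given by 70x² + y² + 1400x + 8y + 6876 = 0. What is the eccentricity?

70(x² + 20x) + (y² + 8y) = -6876
Completing the square gives 70(x + 10)² + (y + 4)² = -6876 + 7000 + 16 = 140.
Divide by 140: (x + 10)²/2 + (y + 4)²/140 = 1
Ellipse, center (-10, -4), major axis vertical; a² = 140, b² = 2.
c² = a² - b² = 138, so c = √138.
e = c/a = √138/2√35 = √4830/70.

e = √4830/70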